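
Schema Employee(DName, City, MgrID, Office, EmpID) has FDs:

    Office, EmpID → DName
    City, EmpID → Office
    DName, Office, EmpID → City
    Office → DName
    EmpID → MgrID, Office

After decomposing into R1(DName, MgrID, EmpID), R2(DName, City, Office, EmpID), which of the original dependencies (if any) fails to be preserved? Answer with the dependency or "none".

Office, EmpID → DName lies within R2.
City, EmpID → Office lies within R2.
DName, Office, EmpID → City lies within R2.
Office → DName lies within R2.
EmpID → MgrID, Office: restricted closure across fragments reaches MgrID, Office.
Every dependency is enforceable on the fragments, so the decomposition is dependency-preserving.

none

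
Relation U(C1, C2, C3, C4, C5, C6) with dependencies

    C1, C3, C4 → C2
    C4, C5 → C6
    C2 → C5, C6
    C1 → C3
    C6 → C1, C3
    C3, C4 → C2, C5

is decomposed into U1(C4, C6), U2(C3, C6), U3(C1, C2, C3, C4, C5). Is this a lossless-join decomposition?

Yes

Chase test. Columns are C1, C2, C3, C4, C5, C6; row i has aⱼ where attribute j ∈ Ui, else bᵢⱼ.
Initial tableau (one row per fragment):
  row 1: b11 b12 b13 a4 b15 a6
  row 2: b21 b22 a3 b24 b25 a6
  row 3: a1 a2 a3 a4 a5 b36
Rows 1 and 2 agree on C6; apply C6→C1, C3 and equate their C1, C3 entries.
Rows 1 and 3 agree on C3, C4; apply C3, C4→C2, C5 and equate their C2, C5 entries.
Rows 1 and 3 agree on C4, C5; apply C4, C5→C6 and equate their C6 entries.
Rows 1 and 3 agree on C6; apply C6→C1, C3 and equate their C1, C3 entries.
Row 1 is now all distinguished symbols — the join is lossless.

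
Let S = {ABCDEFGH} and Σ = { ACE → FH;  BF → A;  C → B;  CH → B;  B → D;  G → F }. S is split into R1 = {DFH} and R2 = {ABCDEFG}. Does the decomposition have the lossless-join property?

Common attributes: R1 ∩ R2 = {DF}.
No dependency enlarges {DF}, so (DF)⁺ = {DF}.
The closure contains neither all of R1 = {DFH} nor all of R2 = {ABCDEFG}, so the common attributes are not a superkey of either fragment. The join is lossy.

No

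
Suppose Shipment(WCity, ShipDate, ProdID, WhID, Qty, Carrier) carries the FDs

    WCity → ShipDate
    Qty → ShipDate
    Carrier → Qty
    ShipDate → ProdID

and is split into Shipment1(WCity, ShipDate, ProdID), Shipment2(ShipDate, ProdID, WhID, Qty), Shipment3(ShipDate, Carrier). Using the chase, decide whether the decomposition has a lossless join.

No

Chase test. Columns are WCity, ShipDate, ProdID, WhID, Qty, Carrier; row i has aⱼ where attribute j ∈ Shipmenti, else bᵢⱼ.
Initial tableau (one row per fragment):
  row 1: a1 a2 a3 b14 b15 b16
  row 2: b21 a2 a3 a4 a5 b26
  row 3: b31 a2 b33 b34 b35 a6
Rows 1 and 3 agree on ShipDate; apply ShipDate→ProdID and equate their ProdID entries.
No row becomes fully distinguished — the join is lossy.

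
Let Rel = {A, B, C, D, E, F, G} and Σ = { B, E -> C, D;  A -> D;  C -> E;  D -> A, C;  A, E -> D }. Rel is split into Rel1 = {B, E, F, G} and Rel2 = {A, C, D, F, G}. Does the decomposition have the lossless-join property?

No

Common attributes: Rel1 ∩ Rel2 = {F, G}.
No dependency enlarges {F, G}, so (F, G)⁺ = {F, G}.
The closure contains neither all of Rel1 = {B, E, F, G} nor all of Rel2 = {A, C, D, F, G}, so the common attributes are not a superkey of either fragment. The join is lossy.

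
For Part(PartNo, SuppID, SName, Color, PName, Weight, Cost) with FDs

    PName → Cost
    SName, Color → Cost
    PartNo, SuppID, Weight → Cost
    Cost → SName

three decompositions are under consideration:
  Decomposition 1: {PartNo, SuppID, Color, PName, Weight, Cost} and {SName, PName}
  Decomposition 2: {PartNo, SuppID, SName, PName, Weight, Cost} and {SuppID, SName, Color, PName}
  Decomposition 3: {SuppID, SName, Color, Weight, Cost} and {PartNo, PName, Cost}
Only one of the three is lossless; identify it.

Decomposition 1

Decomposition 1: common = {PName}, closure = {SName, PName, Cost} → lossless.
Decomposition 2: common = {SuppID, SName, PName}, closure = {SuppID, SName, PName, Cost} → lossy.
Decomposition 3: common = {Cost}, closure = {SName, Cost} → lossy.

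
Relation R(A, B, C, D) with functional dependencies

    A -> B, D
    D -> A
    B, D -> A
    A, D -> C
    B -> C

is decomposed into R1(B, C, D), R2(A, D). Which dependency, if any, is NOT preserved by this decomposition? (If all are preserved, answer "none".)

none

A → B, D: restricted closure across fragments reaches B, D.
D → A lies within R2.
B, D → A: restricted closure across fragments reaches A.
A, D → C: restricted closure across fragments reaches C.
B → C lies within R1.
Every dependency is enforceable on the fragments, so the decomposition is dependency-preserving.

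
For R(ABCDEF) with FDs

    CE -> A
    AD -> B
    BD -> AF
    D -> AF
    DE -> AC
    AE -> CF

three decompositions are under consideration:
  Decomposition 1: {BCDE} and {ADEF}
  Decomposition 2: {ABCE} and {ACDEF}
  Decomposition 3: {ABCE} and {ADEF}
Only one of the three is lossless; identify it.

Decomposition 1

Decomposition 1: common = {DE}, closure = {ABCDEF} → lossless.
Decomposition 2: common = {ACE}, closure = {ACEF} → lossy.
Decomposition 3: common = {AE}, closure = {ACEF} → lossy.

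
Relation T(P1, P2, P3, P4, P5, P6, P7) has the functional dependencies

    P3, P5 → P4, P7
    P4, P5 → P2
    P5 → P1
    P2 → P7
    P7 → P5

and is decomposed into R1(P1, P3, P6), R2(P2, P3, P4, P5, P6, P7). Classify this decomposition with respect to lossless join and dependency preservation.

lossy and not dependency-preserving

Lossless test: (P3, P6)⁺ = {P3, P6}, which is a superkey of neither fragment — lossy.
Dependency preservation: the restricted closure of {P5} across the fragments never reaches {P1}, so P5 → P1 cannot be enforced without a join — not preserved.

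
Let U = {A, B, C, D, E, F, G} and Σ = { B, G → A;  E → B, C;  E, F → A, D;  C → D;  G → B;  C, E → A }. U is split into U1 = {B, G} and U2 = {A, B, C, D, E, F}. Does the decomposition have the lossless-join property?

Common attributes: U1 ∩ U2 = {B}.
No dependency enlarges {B}, so (B)⁺ = {B}.
The closure contains neither all of U1 = {B, G} nor all of U2 = {A, B, C, D, E, F}, so the common attributes are not a superkey of either fragment. The join is lossy.

No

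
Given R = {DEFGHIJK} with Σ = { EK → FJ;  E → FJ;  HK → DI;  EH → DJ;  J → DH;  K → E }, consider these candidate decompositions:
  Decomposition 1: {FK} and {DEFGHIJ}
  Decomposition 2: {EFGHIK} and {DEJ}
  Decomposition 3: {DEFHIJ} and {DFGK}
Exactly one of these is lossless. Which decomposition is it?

Decomposition 2

Decomposition 1: common = {F}, closure = {F} → lossy.
Decomposition 2: common = {E}, closure = {DEFHJ} → lossless.
Decomposition 3: common = {DF}, closure = {DF} → lossy.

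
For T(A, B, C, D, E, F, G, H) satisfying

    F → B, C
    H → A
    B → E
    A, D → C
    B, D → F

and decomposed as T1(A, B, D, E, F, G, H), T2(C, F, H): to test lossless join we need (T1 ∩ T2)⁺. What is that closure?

T1 ∩ T2 = {F, H}.
F → B, C applies, adding B, C
H → A applies, adding A
B → E applies, adding E
Closure: {A, B, C, E, F, H}.

A, B, C, E, F, H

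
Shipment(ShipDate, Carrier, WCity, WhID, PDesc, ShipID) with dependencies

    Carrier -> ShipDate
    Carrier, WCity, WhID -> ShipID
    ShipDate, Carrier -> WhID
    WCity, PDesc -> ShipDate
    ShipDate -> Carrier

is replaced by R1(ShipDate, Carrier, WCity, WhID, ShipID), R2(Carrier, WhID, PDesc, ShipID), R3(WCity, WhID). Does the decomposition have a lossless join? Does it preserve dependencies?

Lossless test (chase): Rows 1 and 2 agree on Carrier; apply Carrier→ShipDate and equate their ShipDate entries. No row becomes fully distinguished — the join is lossy.
Dependency preservation: the restricted closure of {WCity, PDesc} across the fragments never reaches {ShipDate}, so WCity, PDesc → ShipDate cannot be enforced without a join — not preserved.

lossy and not dependency-preserving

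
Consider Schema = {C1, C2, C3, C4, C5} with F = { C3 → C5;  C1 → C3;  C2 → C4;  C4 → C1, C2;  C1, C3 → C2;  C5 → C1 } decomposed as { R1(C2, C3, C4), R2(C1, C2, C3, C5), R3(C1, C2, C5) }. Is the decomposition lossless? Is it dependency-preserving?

lossless and dependency-preserving

Lossless test (chase): Rows 1 and 2 agree on C3; apply C3→C5 and equate their C5 entries. Rows 2 and 3 agree on C1; apply C1→C3 and equate their C3 entries. Rows 1 and 2 agree on C2; apply C2→C4 and equate their C4 entries. Rows 1 and 3 agree on C2; apply C2→C4 and equate their C4 entries. Rows 1 and 2 agree on C4; apply C4→C1, C2 and equate their C1, C2 entries. Row 1 is now all distinguished symbols — the join is lossless.
Dependency preservation: C4 → C1, C2 is not contained in any single fragment, but the restricted closure of its left-hand side across the fragments still reaches the right-hand side; the remaining FDs each lie inside some fragment. All dependencies are preserved.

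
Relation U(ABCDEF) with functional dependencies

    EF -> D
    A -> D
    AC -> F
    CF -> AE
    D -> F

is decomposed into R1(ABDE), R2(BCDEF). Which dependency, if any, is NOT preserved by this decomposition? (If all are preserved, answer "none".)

CF -> AE

Check CF → AE: no single fragment contains all of {ACEF}, and the restricted closure of {CF} across the fragments never reaches {AE}.
EF → D is preserved.
A → D is preserved.
AC → F is preserved.
D → F is preserved.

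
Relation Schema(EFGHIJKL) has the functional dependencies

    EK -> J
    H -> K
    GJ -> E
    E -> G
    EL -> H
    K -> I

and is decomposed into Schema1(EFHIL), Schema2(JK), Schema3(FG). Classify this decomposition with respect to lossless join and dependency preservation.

lossy and not dependency-preserving

Lossless test (chase): applying each FD to every pair of rows produces no changes in the tableau, so no row becomes fully distinguished — the join is lossy.
Dependency preservation: the restricted closure of {EK} across the fragments never reaches {J}, so EK → J cannot be enforced without a join — not preserved.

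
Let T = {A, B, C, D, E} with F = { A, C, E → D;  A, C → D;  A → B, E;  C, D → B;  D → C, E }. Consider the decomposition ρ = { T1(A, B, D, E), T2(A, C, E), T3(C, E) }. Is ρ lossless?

No

Chase test. Columns are A, B, C, D, E; row i has aⱼ where attribute j ∈ Ti, else bᵢⱼ.
Initial tableau (one row per fragment):
  row 1: a1 a2 b13 a4 a5
  row 2: a1 b22 a3 b24 a5
  row 3: b31 b32 a3 b34 a5
Rows 1 and 2 agree on A; apply A→B, E and equate their B, E entries.
No row becomes fully distinguished — the join is lossy.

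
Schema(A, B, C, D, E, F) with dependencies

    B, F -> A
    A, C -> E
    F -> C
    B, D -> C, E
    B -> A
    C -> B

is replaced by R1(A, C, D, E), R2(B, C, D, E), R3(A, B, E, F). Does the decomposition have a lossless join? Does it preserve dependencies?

lossy and not dependency-preserving

Lossless test (chase): Rows 2 and 3 agree on B; apply B→A and equate their A entries. Rows 1 and 2 agree on C; apply C→B and equate their B entries. No row becomes fully distinguished — the join is lossy.
Dependency preservation: the restricted closure of {F} across the fragments never reaches {C}, so F → C cannot be enforced without a join — not preserved.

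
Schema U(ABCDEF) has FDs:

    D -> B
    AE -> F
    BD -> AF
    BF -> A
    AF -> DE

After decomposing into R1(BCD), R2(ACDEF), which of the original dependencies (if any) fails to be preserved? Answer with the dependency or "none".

Check BF → A: no single fragment contains all of {ABF}, and the restricted closure of {BF} across the fragments never reaches {A}.
D → B is preserved.
AE → F is preserved.
BD → AF is preserved.
AF → DE is preserved.

BF -> A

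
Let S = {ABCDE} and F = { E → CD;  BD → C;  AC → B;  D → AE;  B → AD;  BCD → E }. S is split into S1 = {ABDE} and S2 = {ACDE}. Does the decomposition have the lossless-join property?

Common attributes: S1 ∩ S2 = {ADE}.
Closure of {ADE}: E → CD applies, adding C; AC → B applies, adding B. So (ADE)⁺ = {ABCDE}.
This closure contains every attribute of S1, so S1 ∩ S2 → S1. The join is lossless.

Yes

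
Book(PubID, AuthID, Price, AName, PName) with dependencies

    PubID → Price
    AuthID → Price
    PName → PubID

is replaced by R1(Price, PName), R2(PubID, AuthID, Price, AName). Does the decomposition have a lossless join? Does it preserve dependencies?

lossy and not dependency-preserving

Lossless test: (Price)⁺ = {Price}, which is a superkey of neither fragment — lossy.
Dependency preservation: the restricted closure of {PName} across the fragments never reaches {PubID}, so PName → PubID cannot be enforced without a join — not preserved.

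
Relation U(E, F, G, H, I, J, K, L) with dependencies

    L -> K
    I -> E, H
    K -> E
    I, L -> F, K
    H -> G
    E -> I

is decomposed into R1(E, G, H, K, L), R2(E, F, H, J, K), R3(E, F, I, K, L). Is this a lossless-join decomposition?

Chase test. Columns are E, F, G, H, I, J, K, L; row i has aⱼ where attribute j ∈ Ri, else bᵢⱼ.
Initial tableau (one row per fragment):
  row 1: a1 b12 a3 a4 b15 b16 a7 a8
  row 2: a1 a2 b23 a4 b25 a6 a7 b28
  row 3: a1 a2 b33 b34 a5 b36 a7 a8
Rows 1 and 2 agree on H; apply H→G and equate their G entries.
Rows 1 and 2 agree on E; apply E→I and equate their I entries.
Rows 1 and 3 agree on E; apply E→I and equate their I entries.
Rows 1 and 3 agree on I; apply I→E, H and equate their E, H entries.
Rows 1 and 3 agree on I, L; apply I, L→F, K and equate their F, K entries.
Rows 1 and 3 agree on H; apply H→G and equate their G entries.
No row becomes fully distinguished — the join is lossy.

No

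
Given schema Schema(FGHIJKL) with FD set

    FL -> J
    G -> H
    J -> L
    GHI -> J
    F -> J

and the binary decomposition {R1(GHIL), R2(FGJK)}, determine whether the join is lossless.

No

Common attributes: R1 ∩ R2 = {G}.
Closure of {G}: G → H applies, adding H. So (G)⁺ = {GH}.
The closure contains neither all of R1 = {GHIL} nor all of R2 = {FGJK}, so the common attributes are not a superkey of either fragment. The join is lossy.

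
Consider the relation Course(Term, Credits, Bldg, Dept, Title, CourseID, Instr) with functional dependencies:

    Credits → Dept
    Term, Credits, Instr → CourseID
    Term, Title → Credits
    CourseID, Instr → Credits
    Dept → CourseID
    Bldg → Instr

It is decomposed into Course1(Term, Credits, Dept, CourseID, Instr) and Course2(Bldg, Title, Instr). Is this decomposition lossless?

Common attributes: Course1 ∩ Course2 = {Instr}.
No dependency enlarges {Instr}, so (Instr)⁺ = {Instr}.
The closure contains neither all of Course1 = {Term, Credits, Dept, CourseID, Instr} nor all of Course2 = {Bldg, Title, Instr}, so the common attributes are not a superkey of either fragment. The join is lossy.

No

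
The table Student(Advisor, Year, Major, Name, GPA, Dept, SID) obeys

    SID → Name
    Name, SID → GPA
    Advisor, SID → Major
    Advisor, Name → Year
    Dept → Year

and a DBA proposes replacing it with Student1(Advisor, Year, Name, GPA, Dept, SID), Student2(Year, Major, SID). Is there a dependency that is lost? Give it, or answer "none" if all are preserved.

Check Advisor, SID → Major: no single fragment contains all of {Advisor, Major, SID}, and the restricted closure of {Advisor, SID} across the fragments never reaches {Major}.
SID → Name is preserved.
Name, SID → GPA is preserved.
Advisor, Name → Year is preserved.
Dept → Year is preserved.

Advisor, SID → Major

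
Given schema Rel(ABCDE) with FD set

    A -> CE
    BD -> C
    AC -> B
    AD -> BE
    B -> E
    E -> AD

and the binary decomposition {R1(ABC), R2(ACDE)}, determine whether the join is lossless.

Common attributes: R1 ∩ R2 = {AC}.
Closure of {AC}: A → CE applies, adding E; AC → B applies, adding B; E → AD applies, adding D. So (AC)⁺ = {ABCDE}.
This closure contains every attribute of R1, so R1 ∩ R2 → R1. The join is lossless.

Yes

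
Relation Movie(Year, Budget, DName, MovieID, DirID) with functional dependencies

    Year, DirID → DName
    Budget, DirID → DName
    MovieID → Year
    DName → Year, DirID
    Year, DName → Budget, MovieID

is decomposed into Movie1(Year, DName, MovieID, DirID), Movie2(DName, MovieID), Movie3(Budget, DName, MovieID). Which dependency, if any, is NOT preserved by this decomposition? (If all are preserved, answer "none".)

Check Budget, DirID → DName: no single fragment contains all of {Budget, DName, DirID}, and the restricted closure of {Budget, DirID} across the fragments never reaches {DName}.
Year, DirID → DName is preserved.
MovieID → Year is preserved.
DName → Year, DirID is preserved.
Year, DName → Budget, MovieID is preserved.

Budget, DirID → DName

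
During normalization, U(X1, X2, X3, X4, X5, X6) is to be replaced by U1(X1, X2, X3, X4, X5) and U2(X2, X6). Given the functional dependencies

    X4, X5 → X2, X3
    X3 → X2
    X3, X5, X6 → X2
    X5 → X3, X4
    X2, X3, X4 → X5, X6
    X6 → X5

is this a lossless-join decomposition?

Common attributes: U1 ∩ U2 = {X2}.
No dependency enlarges {X2}, so (X2)⁺ = {X2}.
The closure contains neither all of U1 = {X1, X2, X3, X4, X5} nor all of U2 = {X2, X6}, so the common attributes are not a superkey of either fragment. The join is lossy.

No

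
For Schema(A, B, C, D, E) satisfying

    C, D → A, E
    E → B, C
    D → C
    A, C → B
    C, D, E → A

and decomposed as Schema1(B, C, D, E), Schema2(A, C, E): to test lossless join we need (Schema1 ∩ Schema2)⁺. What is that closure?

Schema1 ∩ Schema2 = {C, E}.
E → B, C applies, adding B
Closure: {B, C, E}.

B, C, E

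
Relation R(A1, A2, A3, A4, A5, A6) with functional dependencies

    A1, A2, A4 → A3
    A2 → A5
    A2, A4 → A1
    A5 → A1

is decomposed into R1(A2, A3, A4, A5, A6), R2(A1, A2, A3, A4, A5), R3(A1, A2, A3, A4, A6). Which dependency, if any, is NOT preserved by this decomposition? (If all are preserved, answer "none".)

none

A1, A2, A4 → A3 lies within R2.
A2 → A5 lies within R1.
A2, A4 → A1 lies within R2.
A5 → A1 lies within R2.
Every dependency is enforceable on the fragments, so the decomposition is dependency-preserving.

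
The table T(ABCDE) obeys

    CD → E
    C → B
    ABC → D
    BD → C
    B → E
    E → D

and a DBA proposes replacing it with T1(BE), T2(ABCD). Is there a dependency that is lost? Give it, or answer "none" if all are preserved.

Check E → D: no single fragment contains all of {DE}, and the restricted closure of {E} across the fragments never reaches {D}.
CD → E is preserved.
C → B is preserved.
ABC → D is preserved.
BD → C is preserved.
B → E is preserved.

E → D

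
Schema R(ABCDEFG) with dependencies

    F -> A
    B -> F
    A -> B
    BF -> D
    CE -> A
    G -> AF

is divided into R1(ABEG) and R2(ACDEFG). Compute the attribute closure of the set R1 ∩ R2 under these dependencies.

R1 ∩ R2 = {AEG}.
A → B applies, adding B
G → AF applies, adding F
BF → D applies, adding D
Closure: {ABDEFG}.

ABDEFG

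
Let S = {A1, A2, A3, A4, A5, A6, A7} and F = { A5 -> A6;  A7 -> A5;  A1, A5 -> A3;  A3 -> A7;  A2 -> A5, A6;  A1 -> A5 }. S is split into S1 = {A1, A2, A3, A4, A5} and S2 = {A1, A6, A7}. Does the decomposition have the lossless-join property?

Yes

Common attributes: S1 ∩ S2 = {A1}.
Closure of {A1}: A1 → A5 applies, adding A5; A5 → A6 applies, adding A6; A1, A5 → A3 applies, adding A3; A3 → A7 applies, adding A7. So (A1)⁺ = {A1, A3, A5, A6, A7}.
This closure contains every attribute of S2, so S1 ∩ S2 → S2. The join is lossless.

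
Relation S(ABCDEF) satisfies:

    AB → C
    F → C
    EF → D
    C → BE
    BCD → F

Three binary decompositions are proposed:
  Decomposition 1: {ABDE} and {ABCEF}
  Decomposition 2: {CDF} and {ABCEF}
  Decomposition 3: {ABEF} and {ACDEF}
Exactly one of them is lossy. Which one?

Decomposition 1

Decomposition 1: common = {ABE}, closure = {ABCE} → lossy.
Decomposition 2: common = {CF}, closure = {BCDEF} → lossless.
Decomposition 3: common = {AEF}, closure = {ABCDEF} → lossless.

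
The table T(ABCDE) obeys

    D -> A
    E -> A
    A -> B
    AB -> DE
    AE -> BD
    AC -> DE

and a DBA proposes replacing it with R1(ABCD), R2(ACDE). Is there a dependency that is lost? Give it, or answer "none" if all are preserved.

none

D → A lies within R1.
E → A lies within R2.
A → B lies within R1.
AB → DE: restricted closure across fragments reaches DE.
AE → BD: restricted closure across fragments reaches BD.
AC → DE lies within R2.
Every dependency is enforceable on the fragments, so the decomposition is dependency-preserving.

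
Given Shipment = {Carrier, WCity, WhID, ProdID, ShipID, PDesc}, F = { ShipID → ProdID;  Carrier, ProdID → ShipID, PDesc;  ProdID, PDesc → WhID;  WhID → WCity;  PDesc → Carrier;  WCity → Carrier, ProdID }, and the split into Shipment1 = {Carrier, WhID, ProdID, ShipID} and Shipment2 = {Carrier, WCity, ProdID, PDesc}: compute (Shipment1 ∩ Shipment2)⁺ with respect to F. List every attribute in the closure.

Carrier, WCity, WhID, ProdID, ShipID, PDesc

Shipment1 ∩ Shipment2 = {Carrier, ProdID}.
Carrier, ProdID → ShipID, PDesc applies, adding ShipID, PDesc
ProdID, PDesc → WhID applies, adding WhID
WhID → WCity applies, adding WCity
Closure: {Carrier, WCity, WhID, ProdID, ShipID, PDesc}.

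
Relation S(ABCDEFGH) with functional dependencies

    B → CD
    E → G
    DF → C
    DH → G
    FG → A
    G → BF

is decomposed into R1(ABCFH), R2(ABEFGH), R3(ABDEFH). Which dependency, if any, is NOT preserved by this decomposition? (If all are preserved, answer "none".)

DF → C

Check DF → C: no single fragment contains all of {CDF}, and the restricted closure of {DF} across the fragments never reaches {C}.
B → CD is preserved.
E → G is preserved.
DH → G is preserved.
FG → A is preserved.
G → BF is preserved.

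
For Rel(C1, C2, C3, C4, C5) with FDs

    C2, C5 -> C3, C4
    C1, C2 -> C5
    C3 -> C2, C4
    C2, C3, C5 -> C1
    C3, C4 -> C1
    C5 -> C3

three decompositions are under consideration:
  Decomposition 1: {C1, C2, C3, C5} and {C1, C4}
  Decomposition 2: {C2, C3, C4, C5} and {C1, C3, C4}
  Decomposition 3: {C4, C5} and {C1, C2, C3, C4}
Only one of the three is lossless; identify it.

Decomposition 1: common = {C1}, closure = {C1} → lossy.
Decomposition 2: common = {C3, C4}, closure = {C1, C2, C3, C4, C5} → lossless.
Decomposition 3: common = {C4}, closure = {C4} → lossy.

Decomposition 2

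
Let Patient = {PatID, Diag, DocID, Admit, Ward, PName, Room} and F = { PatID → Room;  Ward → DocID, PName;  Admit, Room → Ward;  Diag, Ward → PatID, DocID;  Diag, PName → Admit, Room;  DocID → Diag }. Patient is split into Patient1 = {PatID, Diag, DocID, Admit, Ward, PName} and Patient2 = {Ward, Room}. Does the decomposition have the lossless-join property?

Common attributes: Patient1 ∩ Patient2 = {Ward}.
Closure of {Ward}: Ward → DocID, PName applies, adding DocID, PName; DocID → Diag applies, adding Diag; Diag, Ward → PatID, DocID applies, adding PatID; Diag, PName → Admit, Room applies, adding Admit, Room. So (Ward)⁺ = {PatID, Diag, DocID, Admit, Ward, PName, Room}.
This closure contains every attribute of Patient1, so Patient1 ∩ Patient2 → Patient1. The join is lossless.

Yes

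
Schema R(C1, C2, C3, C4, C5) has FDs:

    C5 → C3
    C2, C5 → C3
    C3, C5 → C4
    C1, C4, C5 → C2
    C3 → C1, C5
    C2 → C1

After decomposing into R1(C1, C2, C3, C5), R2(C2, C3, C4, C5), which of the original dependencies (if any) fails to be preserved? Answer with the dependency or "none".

none

C5 → C3 lies within R1.
C2, C5 → C3 lies within R1.
C3, C5 → C4 lies within R2.
C1, C4, C5 → C2: restricted closure across fragments reaches C2.
C3 → C1, C5 lies within R1.
C2 → C1 lies within R1.
Every dependency is enforceable on the fragments, so the decomposition is dependency-preserving.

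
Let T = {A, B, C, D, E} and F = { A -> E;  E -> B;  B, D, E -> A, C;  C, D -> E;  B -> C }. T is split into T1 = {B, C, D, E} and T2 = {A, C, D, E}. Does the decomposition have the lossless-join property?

Common attributes: T1 ∩ T2 = {C, D, E}.
Closure of {C, D, E}: E → B applies, adding B; B, D, E → A, C applies, adding A. So (C, D, E)⁺ = {A, B, C, D, E}.
This closure contains every attribute of T1, so T1 ∩ T2 → T1. The join is lossless.

Yes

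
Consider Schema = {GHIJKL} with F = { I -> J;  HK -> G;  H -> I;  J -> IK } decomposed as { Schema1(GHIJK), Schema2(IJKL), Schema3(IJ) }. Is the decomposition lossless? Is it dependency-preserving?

Lossless test (chase): Rows 1 and 3 agree on J; apply J→IK and equate their IK entries. No row becomes fully distinguished — the join is lossy.
Dependency preservation: every FD's attributes lie within a single fragment, so each can be enforced locally — preserved.

lossy but dependency-preserving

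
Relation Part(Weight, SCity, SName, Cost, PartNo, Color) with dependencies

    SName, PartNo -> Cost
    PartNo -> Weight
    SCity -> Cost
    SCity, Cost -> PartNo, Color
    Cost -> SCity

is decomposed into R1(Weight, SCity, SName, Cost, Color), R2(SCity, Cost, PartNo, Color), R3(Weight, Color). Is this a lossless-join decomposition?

Yes

Chase test. Columns are Weight, SCity, SName, Cost, PartNo, Color; row i has aⱼ where attribute j ∈ Ri, else bᵢⱼ.
Initial tableau (one row per fragment):
  row 1: a1 a2 a3 a4 b15 a6
  row 2: b21 a2 b23 a4 a5 a6
  row 3: a1 b32 b33 b34 b35 a6
Rows 1 and 2 agree on SCity, Cost; apply SCity, Cost→PartNo, Color and equate their PartNo, Color entries.
Rows 1 and 2 agree on PartNo; apply PartNo→Weight and equate their Weight entries.
Row 1 is now all distinguished symbols — the join is lossless.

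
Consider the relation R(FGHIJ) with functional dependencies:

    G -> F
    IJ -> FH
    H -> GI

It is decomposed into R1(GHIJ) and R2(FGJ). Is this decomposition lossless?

Common attributes: R1 ∩ R2 = {GJ}.
Closure of {GJ}: G → F applies, adding F. So (GJ)⁺ = {FGJ}.
This closure contains every attribute of R2, so R1 ∩ R2 → R2. The join is lossless.

Yes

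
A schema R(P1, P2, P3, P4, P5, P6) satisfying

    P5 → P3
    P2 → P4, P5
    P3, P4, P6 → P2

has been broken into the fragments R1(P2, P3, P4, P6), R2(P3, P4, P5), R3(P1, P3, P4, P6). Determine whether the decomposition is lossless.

No

Chase test. Columns are P1, P2, P3, P4, P5, P6; row i has aⱼ where attribute j ∈ Ri, else bᵢⱼ.
Initial tableau (one row per fragment):
  row 1: b11 a2 a3 a4 b15 a6
  row 2: b21 b22 a3 a4 a5 b26
  row 3: a1 b32 a3 a4 b35 a6
Rows 1 and 3 agree on P3, P4, P6; apply P3, P4, P6→P2 and equate their P2 entries.
Rows 1 and 3 agree on P2; apply P2→P4, P5 and equate their P4, P5 entries.
No row becomes fully distinguished — the join is lossy.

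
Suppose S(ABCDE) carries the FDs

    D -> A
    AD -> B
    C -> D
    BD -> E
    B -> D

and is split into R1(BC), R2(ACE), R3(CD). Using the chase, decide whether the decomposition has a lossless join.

Chase test. Columns are ABCDE; row i has aⱼ where attribute j ∈ Ri, else bᵢⱼ.
Initial tableau (one row per fragment):
  row 1: b11 a2 a3 b14 b15
  row 2: a1 b22 a3 b24 a5
  row 3: b31 b32 a3 a4 b35
Rows 1 and 2 agree on C; apply C→D and equate their D entries.
Rows 1 and 3 agree on C; apply C→D and equate their D entries.
Rows 1 and 2 agree on D; apply D→A and equate their A entries.
Rows 1 and 3 agree on D; apply D→A and equate their A entries.
Rows 1 and 2 agree on AD; apply AD→B and equate their B entries.
Rows 1 and 3 agree on AD; apply AD→B and equate their B entries.
Rows 1 and 2 agree on BD; apply BD→E and equate their E entries.
Rows 1 and 3 agree on BD; apply BD→E and equate their E entries.
Row 1 is now all distinguished symbols — the join is lossless.

Yes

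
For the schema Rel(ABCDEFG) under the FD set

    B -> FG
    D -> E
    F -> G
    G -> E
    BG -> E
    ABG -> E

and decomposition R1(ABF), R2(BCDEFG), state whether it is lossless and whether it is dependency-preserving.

Lossless test: (BF)⁺ = {BEFG}, which is a superkey of neither fragment — lossy.
Dependency preservation: ABG → E is not contained in any single fragment, but the restricted closure of its left-hand side across the fragments still reaches the right-hand side; the remaining FDs each lie inside some fragment. All dependencies are preserved.

lossy but dependency-preserving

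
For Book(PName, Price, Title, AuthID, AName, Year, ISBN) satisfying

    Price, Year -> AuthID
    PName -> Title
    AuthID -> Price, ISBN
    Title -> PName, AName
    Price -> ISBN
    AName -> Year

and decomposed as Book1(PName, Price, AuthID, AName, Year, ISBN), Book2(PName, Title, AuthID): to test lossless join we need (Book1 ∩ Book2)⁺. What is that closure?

PName, Price, Title, AuthID, AName, Year, ISBN

Book1 ∩ Book2 = {PName, AuthID}.
PName → Title applies, adding Title
AuthID → Price, ISBN applies, adding Price, ISBN
Title → PName, AName applies, adding AName
AName → Year applies, adding Year
Closure: {PName, Price, Title, AuthID, AName, Year, ISBN}.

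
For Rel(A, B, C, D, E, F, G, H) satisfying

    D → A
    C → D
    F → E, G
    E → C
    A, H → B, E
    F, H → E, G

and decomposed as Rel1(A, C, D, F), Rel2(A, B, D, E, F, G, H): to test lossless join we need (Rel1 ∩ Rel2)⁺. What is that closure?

A, C, D, E, F, G

Rel1 ∩ Rel2 = {A, D, F}.
F → E, G applies, adding E, G
E → C applies, adding C
Closure: {A, C, D, E, F, G}.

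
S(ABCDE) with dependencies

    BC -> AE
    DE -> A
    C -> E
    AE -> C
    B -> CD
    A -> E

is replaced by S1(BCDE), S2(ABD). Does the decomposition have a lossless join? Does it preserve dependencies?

lossless but not dependency-preserving

Lossless test: (BD)⁺ = {ABCDE}, which contains all of one fragment — lossless.
Dependency preservation: the restricted closure of {DE} across the fragments never reaches {A}, so DE → A cannot be enforced without a join — not preserved.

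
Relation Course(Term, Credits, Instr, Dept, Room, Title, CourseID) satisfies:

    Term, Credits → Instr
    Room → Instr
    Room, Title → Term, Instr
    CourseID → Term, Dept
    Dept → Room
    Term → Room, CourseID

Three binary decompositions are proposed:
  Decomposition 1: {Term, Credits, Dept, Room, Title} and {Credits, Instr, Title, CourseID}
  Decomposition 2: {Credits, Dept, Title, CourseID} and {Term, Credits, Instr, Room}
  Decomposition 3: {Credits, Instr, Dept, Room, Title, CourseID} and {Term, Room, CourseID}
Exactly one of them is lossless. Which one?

Decomposition 3

Decomposition 1: common = {Credits, Title}, closure = {Credits, Title} → lossy.
Decomposition 2: common = {Credits}, closure = {Credits} → lossy.
Decomposition 3: common = {Room, CourseID}, closure = {Term, Instr, Dept, Room, CourseID} → lossless.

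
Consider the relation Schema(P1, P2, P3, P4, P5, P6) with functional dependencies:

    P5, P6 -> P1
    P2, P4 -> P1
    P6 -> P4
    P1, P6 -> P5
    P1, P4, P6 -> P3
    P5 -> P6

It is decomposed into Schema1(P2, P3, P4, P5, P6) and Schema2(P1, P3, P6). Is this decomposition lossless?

No

Common attributes: Schema1 ∩ Schema2 = {P3, P6}.
Closure of {P3, P6}: P6 → P4 applies, adding P4. So (P3, P6)⁺ = {P3, P4, P6}.
The closure contains neither all of Schema1 = {P2, P3, P4, P5, P6} nor all of Schema2 = {P1, P3, P6}, so the common attributes are not a superkey of either fragment. The join is lossy.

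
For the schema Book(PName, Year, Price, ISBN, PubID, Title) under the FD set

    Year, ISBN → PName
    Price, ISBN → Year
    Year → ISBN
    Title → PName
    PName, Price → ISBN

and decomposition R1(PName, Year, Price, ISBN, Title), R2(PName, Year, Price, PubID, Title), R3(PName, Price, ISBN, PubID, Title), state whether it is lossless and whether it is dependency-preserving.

Lossless test (chase): Rows 1 and 3 agree on Price, ISBN; apply Price, ISBN→Year and equate their Year entries. Rows 1 and 2 agree on Year; apply Year→ISBN and equate their ISBN entries. Row 2 is now all distinguished symbols — the join is lossless.
Dependency preservation: every FD's attributes lie within a single fragment, so each can be enforced locally — preserved.

lossless and dependency-preserving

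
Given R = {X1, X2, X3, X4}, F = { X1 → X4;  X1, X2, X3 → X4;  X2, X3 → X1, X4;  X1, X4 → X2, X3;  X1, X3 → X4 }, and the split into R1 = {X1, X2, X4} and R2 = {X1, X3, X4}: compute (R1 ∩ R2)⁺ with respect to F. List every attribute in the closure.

R1 ∩ R2 = {X1, X4}.
X1, X4 → X2, X3 applies, adding X2, X3
Closure: {X1, X2, X3, X4}.

X1, X2, X3, X4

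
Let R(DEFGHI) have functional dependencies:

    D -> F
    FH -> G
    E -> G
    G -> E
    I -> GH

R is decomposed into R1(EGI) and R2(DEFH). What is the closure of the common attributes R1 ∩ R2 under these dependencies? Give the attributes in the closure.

EG

R1 ∩ R2 = {E}.
E → G applies, adding G
Closure: {EG}.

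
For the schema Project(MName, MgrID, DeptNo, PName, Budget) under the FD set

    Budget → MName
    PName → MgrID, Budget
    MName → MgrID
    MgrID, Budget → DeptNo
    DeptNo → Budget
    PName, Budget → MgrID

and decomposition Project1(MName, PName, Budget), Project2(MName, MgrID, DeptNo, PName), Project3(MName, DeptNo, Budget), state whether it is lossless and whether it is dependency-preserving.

Lossless test (chase): Rows 1 and 2 agree on PName; apply PName→MgrID, Budget and equate their MgrID, Budget entries. Rows 1 and 3 agree on MName; apply MName→MgrID and equate their MgrID entries. Rows 1 and 2 agree on MgrID, Budget; apply MgrID, Budget→DeptNo and equate their DeptNo entries. Row 1 is now all distinguished symbols — the join is lossless.
Dependency preservation: PName → MgrID, Budget; MgrID, Budget → DeptNo; PName, Budget → MgrID are not contained in any single fragment, but the restricted closure of each left-hand side across the fragments still reaches the right-hand side; the remaining FDs each lie inside some fragment. All dependencies are preserved.

lossless and dependency-preserving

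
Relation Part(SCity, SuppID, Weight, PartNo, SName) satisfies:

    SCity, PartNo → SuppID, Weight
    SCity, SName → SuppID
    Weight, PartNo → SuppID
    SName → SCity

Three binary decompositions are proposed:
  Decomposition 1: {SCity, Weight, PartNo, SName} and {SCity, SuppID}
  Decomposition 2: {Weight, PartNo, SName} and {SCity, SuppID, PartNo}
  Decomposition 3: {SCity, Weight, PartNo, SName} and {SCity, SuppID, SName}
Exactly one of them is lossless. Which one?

Decomposition 3

Decomposition 1: common = {SCity}, closure = {SCity} → lossy.
Decomposition 2: common = {PartNo}, closure = {PartNo} → lossy.
Decomposition 3: common = {SCity, SName}, closure = {SCity, SuppID, SName} → lossless.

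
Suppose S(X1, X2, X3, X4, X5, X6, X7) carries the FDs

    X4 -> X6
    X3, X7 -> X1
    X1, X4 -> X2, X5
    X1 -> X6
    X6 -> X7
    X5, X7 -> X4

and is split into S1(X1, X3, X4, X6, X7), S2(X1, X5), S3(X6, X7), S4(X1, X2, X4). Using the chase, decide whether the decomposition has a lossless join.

Chase test. Columns are X1, X2, X3, X4, X5, X6, X7; row i has aⱼ where attribute j ∈ Si, else bᵢⱼ.
Initial tableau (one row per fragment):
  row 1: a1 b12 a3 a4 b15 a6 a7
  row 2: a1 b22 b23 b24 a5 b26 b27
  row 3: b31 b32 b33 b34 b35 a6 a7
  row 4: a1 a2 b43 a4 b45 b46 b47
Rows 1 and 4 agree on X4; apply X4→X6 and equate their X6 entries.
Rows 1 and 4 agree on X1, X4; apply X1, X4→X2, X5 and equate their X2, X5 entries.
Rows 1 and 2 agree on X1; apply X1→X6 and equate their X6 entries.
Rows 1 and 2 agree on X6; apply X6→X7 and equate their X7 entries.
Rows 1 and 4 agree on X6; apply X6→X7 and equate their X7 entries.
No row becomes fully distinguished — the join is lossy.

No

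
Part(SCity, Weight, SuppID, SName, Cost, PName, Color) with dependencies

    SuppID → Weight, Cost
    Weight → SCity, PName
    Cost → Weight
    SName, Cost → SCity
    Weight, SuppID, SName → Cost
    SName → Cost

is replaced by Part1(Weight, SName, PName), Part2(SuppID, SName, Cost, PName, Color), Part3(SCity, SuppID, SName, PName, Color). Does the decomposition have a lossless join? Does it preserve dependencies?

Lossless test (chase): Rows 2 and 3 agree on SuppID; apply SuppID→Weight, Cost and equate their Weight, Cost entries. Rows 2 and 3 agree on Weight; apply Weight→SCity, PName and equate their SCity, PName entries. Rows 1 and 2 agree on SName; apply SName→Cost and equate their Cost entries. Rows 1 and 2 agree on Cost; apply Cost→Weight and equate their Weight entries. Rows 1 and 2 agree on SName, Cost; apply SName, Cost→SCity and equate their SCity entries. Row 2 is now all distinguished symbols — the join is lossless.
Dependency preservation: the restricted closure of {SuppID} across the fragments never reaches {Weight, Cost}, so SuppID → Weight, Cost cannot be enforced without a join — not preserved.

lossless but not dependency-preserving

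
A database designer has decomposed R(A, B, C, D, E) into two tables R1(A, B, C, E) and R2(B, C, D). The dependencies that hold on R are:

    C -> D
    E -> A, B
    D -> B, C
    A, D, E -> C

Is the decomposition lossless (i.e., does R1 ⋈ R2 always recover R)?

Yes

Common attributes: R1 ∩ R2 = {B, C}.
Closure of {B, C}: C → D applies, adding D. So (B, C)⁺ = {B, C, D}.
This closure contains every attribute of R2, so R1 ∩ R2 → R2. The join is lossless.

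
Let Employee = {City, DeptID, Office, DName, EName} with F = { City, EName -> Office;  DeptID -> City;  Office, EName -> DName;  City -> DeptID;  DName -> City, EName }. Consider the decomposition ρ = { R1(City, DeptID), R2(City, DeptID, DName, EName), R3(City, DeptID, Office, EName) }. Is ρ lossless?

Yes

Chase test. Columns are City, DeptID, Office, DName, EName; row i has aⱼ where attribute j ∈ Ri, else bᵢⱼ.
Initial tableau (one row per fragment):
  row 1: a1 a2 b13 b14 b15
  row 2: a1 a2 b23 a4 a5
  row 3: a1 a2 a3 b34 a5
Rows 2 and 3 agree on City, EName; apply City, EName→Office and equate their Office entries.
Rows 2 and 3 agree on Office, EName; apply Office, EName→DName and equate their DName entries.
Row 2 is now all distinguished symbols — the join is lossless.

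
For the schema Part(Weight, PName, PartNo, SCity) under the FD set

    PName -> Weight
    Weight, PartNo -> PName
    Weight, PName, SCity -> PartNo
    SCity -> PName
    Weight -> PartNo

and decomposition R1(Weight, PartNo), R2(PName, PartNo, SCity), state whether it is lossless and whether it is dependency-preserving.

lossy and not dependency-preserving

Lossless test: (PartNo)⁺ = {PartNo}, which is a superkey of neither fragment — lossy.
Dependency preservation: the restricted closure of {PName} across the fragments never reaches {Weight}, so PName → Weight cannot be enforced without a join — not preserved.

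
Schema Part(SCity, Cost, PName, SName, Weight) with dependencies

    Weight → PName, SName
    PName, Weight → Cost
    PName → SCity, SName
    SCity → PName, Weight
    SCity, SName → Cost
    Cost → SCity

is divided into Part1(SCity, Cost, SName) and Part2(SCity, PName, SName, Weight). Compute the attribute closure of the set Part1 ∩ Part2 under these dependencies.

SCity, Cost, PName, SName, Weight

Part1 ∩ Part2 = {SCity, SName}.
SCity → PName, Weight applies, adding PName, Weight
SCity, SName → Cost applies, adding Cost
Closure: {SCity, Cost, PName, SName, Weight}.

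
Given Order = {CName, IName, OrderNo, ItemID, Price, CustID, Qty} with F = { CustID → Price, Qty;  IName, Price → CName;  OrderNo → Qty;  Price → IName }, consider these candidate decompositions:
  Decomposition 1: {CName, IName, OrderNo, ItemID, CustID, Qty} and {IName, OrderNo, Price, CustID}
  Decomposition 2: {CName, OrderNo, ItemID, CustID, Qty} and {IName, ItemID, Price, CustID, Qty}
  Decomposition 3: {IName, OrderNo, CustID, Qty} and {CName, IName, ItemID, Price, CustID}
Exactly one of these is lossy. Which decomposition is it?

Decomposition 1: common = {IName, OrderNo, CustID}, closure = {CName, IName, OrderNo, Price, CustID, Qty} → lossless.
Decomposition 2: common = {ItemID, CustID, Qty}, closure = {CName, IName, ItemID, Price, CustID, Qty} → lossless.
Decomposition 3: common = {IName, CustID}, closure = {CName, IName, Price, CustID, Qty} → lossy.

Decomposition 3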